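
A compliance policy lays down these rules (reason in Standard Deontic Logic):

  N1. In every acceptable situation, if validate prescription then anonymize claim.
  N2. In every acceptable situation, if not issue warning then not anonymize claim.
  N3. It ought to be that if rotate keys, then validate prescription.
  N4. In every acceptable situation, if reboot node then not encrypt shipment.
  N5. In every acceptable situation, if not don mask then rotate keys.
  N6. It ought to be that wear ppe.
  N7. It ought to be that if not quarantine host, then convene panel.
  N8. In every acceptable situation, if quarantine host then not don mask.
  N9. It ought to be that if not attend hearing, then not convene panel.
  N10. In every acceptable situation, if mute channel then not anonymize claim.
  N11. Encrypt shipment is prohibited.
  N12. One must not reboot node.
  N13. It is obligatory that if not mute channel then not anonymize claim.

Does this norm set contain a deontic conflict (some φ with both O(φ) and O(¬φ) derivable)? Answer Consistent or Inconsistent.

Consistent

Premise 4 is O(reboot_node → ¬encrypt_shipment); even if O(¬encrypt_shipment) held, inferring O(reboot_node) would be affirming the consequent — invalid.
So O(reboot_node) is not derivable, and the apparent clash with O(¬reboot_node) does not arise.
A world satisfying every obligation exists (e.g. anonymize_claim=false, attend_hearing=true, convene_panel=true, don_mask=true, encrypt_shipment=false, issue_warning=false, mute_channel=false, quarantine_host=false, reboot_node=false, rotate_keys=false, validate_prescription=false, wear_ppe=true); no atom is both obligatory and forbidden, so the set is consistent.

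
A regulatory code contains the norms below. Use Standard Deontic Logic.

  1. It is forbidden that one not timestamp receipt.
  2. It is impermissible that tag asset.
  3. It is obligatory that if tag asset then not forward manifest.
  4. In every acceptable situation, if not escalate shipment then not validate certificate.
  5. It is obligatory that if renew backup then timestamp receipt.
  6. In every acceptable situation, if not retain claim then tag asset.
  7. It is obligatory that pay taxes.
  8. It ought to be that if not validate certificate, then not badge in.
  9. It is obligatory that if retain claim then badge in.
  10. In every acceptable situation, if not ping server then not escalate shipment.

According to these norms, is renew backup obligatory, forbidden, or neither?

Premise 5 is O(renew_backup → timestamp_receipt); even if O(timestamp_receipt) held, inferring O(renew_backup) would be affirming the consequent — invalid.
No premise or chain of K-axiom applications forces O(renew_backup), and none forces O(¬renew_backup). So renew_backup is neither obligatory nor forbidden under these norms.

Neither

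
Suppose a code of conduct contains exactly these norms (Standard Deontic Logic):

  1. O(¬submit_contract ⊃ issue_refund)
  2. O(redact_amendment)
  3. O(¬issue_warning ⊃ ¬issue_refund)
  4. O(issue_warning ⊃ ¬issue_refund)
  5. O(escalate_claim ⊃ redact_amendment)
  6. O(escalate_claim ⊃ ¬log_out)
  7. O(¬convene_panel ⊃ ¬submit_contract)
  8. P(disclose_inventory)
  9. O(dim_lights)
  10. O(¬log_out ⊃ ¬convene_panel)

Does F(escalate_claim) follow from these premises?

Yes

Premises 4 and 3 are O(issue_warning ⊃ ¬issue_refund) and O(¬issue_warning ⊃ ¬issue_refund); every ideal world satisfies issue_warning or ¬issue_warning, so in either case ¬issue_refund holds — hence O(¬issue_refund).
The contrapositive of premise 1 (O(¬submit_contract ⊃ issue_refund)) is O(¬issue_refund ⊃ submit_contract), and O(¬issue_refund) is already established, so O(submit_contract).
The contrapositive of premise 7 (O(¬convene_panel ⊃ ¬submit_contract)) is O(submit_contract ⊃ convene_panel), and O(submit_contract) is already established, so O(convene_panel).
The contrapositive of premise 10 (O(¬log_out ⊃ ¬convene_panel)) is O(convene_panel ⊃ log_out), and O(convene_panel) is already established, so O(log_out).
Premise 6 is O(escalate_claim ⊃ ¬log_out); contrapositively O(log_out ⊃ ¬escalate_claim). Since O(log_out) holds, K gives O(¬escalate_claim).
Premises 2, 5, 8, 9 do not contribute to this derivation.
So O(¬escalate_claim) holds, i.e. F(escalate_claim). The claim follows.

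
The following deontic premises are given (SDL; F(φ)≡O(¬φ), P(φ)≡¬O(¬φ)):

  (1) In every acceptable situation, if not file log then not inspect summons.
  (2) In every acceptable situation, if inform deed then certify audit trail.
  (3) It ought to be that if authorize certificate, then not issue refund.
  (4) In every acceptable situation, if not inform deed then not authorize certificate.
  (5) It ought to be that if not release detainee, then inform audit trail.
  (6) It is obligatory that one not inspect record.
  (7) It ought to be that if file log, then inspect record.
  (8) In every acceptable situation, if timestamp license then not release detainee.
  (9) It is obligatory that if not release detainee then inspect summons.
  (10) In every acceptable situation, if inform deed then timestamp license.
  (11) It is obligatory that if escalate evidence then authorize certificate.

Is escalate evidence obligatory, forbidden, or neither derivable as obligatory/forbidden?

Premise 6 states O(¬inspect_record) outright.
The contrapositive of premise 7 (O(file_log → inspect_record)) is O(¬inspect_record → ¬file_log), and O(¬inspect_record) is already established, so O(¬file_log).
From O(¬file_log) and premise 1, O(¬file_log → ¬inspect_summons), we obtain O(¬inspect_summons).
Premise 9 is O(¬release_detainee → inspect_summons); contrapositively O(¬inspect_summons → release_detainee). Since O(¬inspect_summons) holds, K gives O(release_detainee).
Premise 8 is O(timestamp_license → ¬release_detainee); contrapositively O(release_detainee → ¬timestamp_license). Since O(release_detainee) holds, K gives O(¬timestamp_license).
Premise 10 is O(inform_deed → timestamp_license); contrapositively O(¬timestamp_license → ¬inform_deed). Since O(¬timestamp_license) holds, K gives O(¬inform_deed).
With premise 4, O(¬inform_deed → ¬authorize_certificate), the K-axiom yields O(¬authorize_certificate).
Premise 11 is O(escalate_evidence → authorize_certificate); contrapositively O(¬authorize_certificate → ¬escalate_evidence). Since O(¬authorize_certificate) holds, K gives O(¬escalate_evidence).
Premises 2, 3, 5 do not contribute to this derivation.
Thus O(¬escalate_evidence), which is F(escalate_evidence): escalate_evidence is forbidden.

Forbidden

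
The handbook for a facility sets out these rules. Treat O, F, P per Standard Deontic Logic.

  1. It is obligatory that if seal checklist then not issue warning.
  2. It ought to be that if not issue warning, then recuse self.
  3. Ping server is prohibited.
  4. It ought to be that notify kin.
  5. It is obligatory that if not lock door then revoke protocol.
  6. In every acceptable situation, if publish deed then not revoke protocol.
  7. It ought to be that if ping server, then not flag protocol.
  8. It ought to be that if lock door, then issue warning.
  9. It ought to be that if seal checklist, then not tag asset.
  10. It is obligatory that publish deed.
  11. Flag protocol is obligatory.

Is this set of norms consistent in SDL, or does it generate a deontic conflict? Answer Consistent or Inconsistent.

Consistent

Premise 7 is O(ping_server → ¬flag_protocol), but O(ping_server) is not derivable from the premises, so it does not yield O(¬flag_protocol).
So O(¬flag_protocol) is not derivable, and the apparent clash with O(flag_protocol) does not arise.
A world satisfying every obligation exists (e.g. flag_protocol=true, issue_warning=true, lock_door=true, notify_kin=true, ping_server=false, publish_deed=true, recuse_self=false, revoke_protocol=false, seal_checklist=false, tag_asset=false); no atom is both obligatory and forbidden, so the set is consistent.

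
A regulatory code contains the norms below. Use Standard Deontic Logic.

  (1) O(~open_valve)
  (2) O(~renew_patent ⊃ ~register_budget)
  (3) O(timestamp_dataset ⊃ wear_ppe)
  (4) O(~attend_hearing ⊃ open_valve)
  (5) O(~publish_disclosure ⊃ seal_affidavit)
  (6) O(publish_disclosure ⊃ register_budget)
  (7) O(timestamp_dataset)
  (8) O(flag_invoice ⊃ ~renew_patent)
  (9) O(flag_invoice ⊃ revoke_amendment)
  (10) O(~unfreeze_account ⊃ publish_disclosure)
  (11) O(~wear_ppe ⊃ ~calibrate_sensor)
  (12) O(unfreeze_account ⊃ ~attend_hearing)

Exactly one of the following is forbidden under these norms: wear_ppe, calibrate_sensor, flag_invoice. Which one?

Premise 1 states O(~open_valve) outright.
Premise 4, O(~attend_hearing ⊃ open_valve), contraposes to O(~open_valve ⊃ attend_hearing); with O(~open_valve) we get O(attend_hearing).
Premise 12, O(unfreeze_account ⊃ ~attend_hearing), contraposes to O(attend_hearing ⊃ ~unfreeze_account); with O(attend_hearing) we get O(~unfreeze_account).
Applying K to premise 10 (O(~unfreeze_account ⊃ publish_disclosure)) and O(~unfreeze_account) yields O(publish_disclosure).
From O(publish_disclosure) and premise 6, O(publish_disclosure ⊃ register_budget), we obtain O(register_budget).
Premise 2 is O(~renew_patent ⊃ ~register_budget); contrapositively O(register_budget ⊃ renew_patent). Since O(register_budget) holds, K gives O(renew_patent).
Premise 8, O(flag_invoice ⊃ ~renew_patent), contraposes to O(renew_patent ⊃ ~flag_invoice); with O(renew_patent) we get O(~flag_invoice).
So O(~flag_invoice) holds, i.e. flag_invoice is forbidden. None of the other listed options is forbidden under the premises.

flag_invoice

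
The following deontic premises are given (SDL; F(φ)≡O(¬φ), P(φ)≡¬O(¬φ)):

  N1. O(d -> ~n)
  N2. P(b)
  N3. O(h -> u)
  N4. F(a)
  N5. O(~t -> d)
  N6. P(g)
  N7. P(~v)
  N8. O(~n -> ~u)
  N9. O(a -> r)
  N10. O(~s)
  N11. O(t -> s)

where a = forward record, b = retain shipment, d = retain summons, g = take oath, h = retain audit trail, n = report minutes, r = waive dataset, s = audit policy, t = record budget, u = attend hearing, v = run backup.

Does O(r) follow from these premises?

No

Premise 9 is O(a -> r), but O(a) is not derivable from the premises, so it does not yield O(r).
No other premise forces O(r). An ideal world satisfying every premise can still have r false, so O(r) is not derivable.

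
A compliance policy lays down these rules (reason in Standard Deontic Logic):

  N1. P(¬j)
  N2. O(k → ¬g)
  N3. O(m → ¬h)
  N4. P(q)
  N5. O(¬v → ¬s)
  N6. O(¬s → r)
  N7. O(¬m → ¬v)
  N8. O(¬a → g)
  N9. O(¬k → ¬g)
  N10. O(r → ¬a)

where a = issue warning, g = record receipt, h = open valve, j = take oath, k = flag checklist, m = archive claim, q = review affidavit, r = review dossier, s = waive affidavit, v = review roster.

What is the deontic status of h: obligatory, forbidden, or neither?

Premises 9 and 2 cover both cases: O(¬k → ¬g) and O(k → ¬g). Since ¬k ∨ k is a tautology, O(¬g) follows.
Premise 8 is O(¬a → g); contrapositively O(¬g → a). Since O(¬g) holds, K gives O(a).
Premise 10, O(r → ¬a), contraposes to O(a → ¬r); with O(a) we get O(¬r).
The contrapositive of premise 6 (O(¬s → r)) is O(¬r → s), and O(¬r) is already established, so O(s).
Premise 5, O(¬v → ¬s), contraposes to O(s → v); with O(s) we get O(v).
Premise 7 is O(¬m → ¬v); contrapositively O(v → m). Since O(v) holds, K gives O(m).
Premise 3 is O(m → ¬h); since O(m), deontic closure gives O(¬h).
Premises 1, 4 do not contribute to this derivation.
Thus O(¬h), which is F(h): h is forbidden.

Forbidden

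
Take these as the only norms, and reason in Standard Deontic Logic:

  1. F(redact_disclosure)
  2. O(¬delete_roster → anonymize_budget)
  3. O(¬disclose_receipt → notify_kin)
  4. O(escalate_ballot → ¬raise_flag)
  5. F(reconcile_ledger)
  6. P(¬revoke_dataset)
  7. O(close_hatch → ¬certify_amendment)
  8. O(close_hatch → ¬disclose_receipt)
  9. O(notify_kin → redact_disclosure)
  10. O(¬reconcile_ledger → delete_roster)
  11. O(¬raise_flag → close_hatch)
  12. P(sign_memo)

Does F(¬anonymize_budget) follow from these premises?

No

Premise 2 is O(¬delete_roster → anonymize_budget), but O(¬delete_roster) is not derivable from the premises, so it does not yield O(anonymize_budget).
No other premise forces O(anonymize_budget). An ideal world satisfying every premise can still have ¬anonymize_budget true, so F(¬anonymize_budget) is not derivable.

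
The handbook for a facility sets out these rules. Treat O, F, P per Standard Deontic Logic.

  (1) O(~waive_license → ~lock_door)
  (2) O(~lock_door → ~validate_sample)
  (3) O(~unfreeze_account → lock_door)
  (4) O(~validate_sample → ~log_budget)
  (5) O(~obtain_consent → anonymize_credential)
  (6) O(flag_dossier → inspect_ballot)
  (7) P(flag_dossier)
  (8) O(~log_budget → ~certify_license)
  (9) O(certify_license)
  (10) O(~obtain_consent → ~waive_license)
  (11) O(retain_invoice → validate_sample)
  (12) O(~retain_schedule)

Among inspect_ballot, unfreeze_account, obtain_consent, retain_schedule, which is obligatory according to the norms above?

obtain_consent

From premise 9 we have O(certify_license).
Premise 8, O(~log_budget → ~certify_license), contraposes to O(certify_license → log_budget); with O(certify_license) we get O(log_budget).
Premise 4 is O(~validate_sample → ~log_budget); contrapositively O(log_budget → validate_sample). Since O(log_budget) holds, K gives O(validate_sample).
Premise 2 is O(~lock_door → ~validate_sample); contrapositively O(validate_sample → lock_door). Since O(validate_sample) holds, K gives O(lock_door).
Premise 1 is O(~waive_license → ~lock_door); contrapositively O(lock_door → waive_license). Since O(lock_door) holds, K gives O(waive_license).
The contrapositive of premise 10 (O(~obtain_consent → ~waive_license)) is O(waive_license → obtain_consent), and O(waive_license) is already established, so O(obtain_consent).
So O(obtain_consent) holds — obtain_consent is obligatory. None of the other listed options is made obligatory by any chain of premises.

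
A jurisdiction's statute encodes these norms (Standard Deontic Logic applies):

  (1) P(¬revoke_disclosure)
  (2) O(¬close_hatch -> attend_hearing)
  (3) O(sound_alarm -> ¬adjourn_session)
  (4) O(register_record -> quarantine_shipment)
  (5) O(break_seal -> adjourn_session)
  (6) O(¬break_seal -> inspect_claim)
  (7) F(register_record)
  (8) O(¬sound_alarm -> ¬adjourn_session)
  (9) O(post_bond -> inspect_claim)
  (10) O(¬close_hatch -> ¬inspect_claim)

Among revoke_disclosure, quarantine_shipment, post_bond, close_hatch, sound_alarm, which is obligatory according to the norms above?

Premises 3 and 8 cover both cases: O(sound_alarm -> ¬adjourn_session) and O(¬sound_alarm -> ¬adjourn_session). Since sound_alarm ∨ ¬sound_alarm is a tautology, O(¬adjourn_session) follows.
Premise 5 is O(break_seal -> adjourn_session); contrapositively O(¬adjourn_session -> ¬break_seal). Since O(¬adjourn_session) holds, K gives O(¬break_seal).
Applying K to premise 6 (O(¬break_seal -> inspect_claim)) and O(¬break_seal) yields O(inspect_claim).
Premise 10, O(¬close_hatch -> ¬inspect_claim), contraposes to O(inspect_claim -> close_hatch); with O(inspect_claim) we get O(close_hatch).
So O(close_hatch) holds — close_hatch is obligatory. None of the other listed options is made obligatory by any chain of premises.

close_hatch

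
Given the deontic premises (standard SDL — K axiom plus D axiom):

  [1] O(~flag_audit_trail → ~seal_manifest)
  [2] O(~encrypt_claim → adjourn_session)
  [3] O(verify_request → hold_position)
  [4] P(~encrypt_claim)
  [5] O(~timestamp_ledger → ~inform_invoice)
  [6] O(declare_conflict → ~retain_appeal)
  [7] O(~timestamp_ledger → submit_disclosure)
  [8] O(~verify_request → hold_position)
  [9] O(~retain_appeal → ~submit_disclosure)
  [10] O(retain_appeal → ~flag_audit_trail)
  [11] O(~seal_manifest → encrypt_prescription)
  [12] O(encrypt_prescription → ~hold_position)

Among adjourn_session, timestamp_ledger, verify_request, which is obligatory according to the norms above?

Premises 8 and 3 cover both cases: O(~verify_request → hold_position) and O(verify_request → hold_position). Since ~verify_request ∨ verify_request is a tautology, O(hold_position) follows.
The contrapositive of premise 12 (O(encrypt_prescription → ~hold_position)) is O(hold_position → ~encrypt_prescription), and O(hold_position) is already established, so O(~encrypt_prescription).
The contrapositive of premise 11 (O(~seal_manifest → encrypt_prescription)) is O(~encrypt_prescription → seal_manifest), and O(~encrypt_prescription) is already established, so O(seal_manifest).
Premise 1 is O(~flag_audit_trail → ~seal_manifest); contrapositively O(seal_manifest → flag_audit_trail). Since O(seal_manifest) holds, K gives O(flag_audit_trail).
Premise 10, O(retain_appeal → ~flag_audit_trail), contraposes to O(flag_audit_trail → ~retain_appeal); with O(flag_audit_trail) we get O(~retain_appeal).
From O(~retain_appeal) and premise 9, O(~retain_appeal → ~submit_disclosure), we obtain O(~submit_disclosure).
The contrapositive of premise 7 (O(~timestamp_ledger → submit_disclosure)) is O(~submit_disclosure → timestamp_ledger), and O(~submit_disclosure) is already established, so O(timestamp_ledger).
So O(timestamp_ledger) holds — timestamp_ledger is obligatory. None of the other listed options is made obligatory by any chain of premises.

timestamp_ledger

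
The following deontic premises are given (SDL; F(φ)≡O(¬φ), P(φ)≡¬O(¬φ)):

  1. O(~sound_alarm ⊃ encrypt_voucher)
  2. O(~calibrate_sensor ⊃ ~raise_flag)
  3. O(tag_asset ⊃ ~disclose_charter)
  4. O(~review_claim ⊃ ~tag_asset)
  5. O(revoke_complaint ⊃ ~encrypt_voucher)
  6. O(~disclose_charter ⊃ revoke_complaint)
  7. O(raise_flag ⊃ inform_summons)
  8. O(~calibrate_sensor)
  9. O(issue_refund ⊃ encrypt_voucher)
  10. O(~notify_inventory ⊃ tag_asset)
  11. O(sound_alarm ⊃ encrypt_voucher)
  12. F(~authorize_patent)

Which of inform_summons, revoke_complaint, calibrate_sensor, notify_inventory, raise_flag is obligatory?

Premises 11 and 1 are O(sound_alarm ⊃ encrypt_voucher) and O(~sound_alarm ⊃ encrypt_voucher); every ideal world satisfies sound_alarm or ~sound_alarm, so in either case encrypt_voucher holds — hence O(encrypt_voucher).
Premise 5 is O(revoke_complaint ⊃ ~encrypt_voucher); contrapositively O(encrypt_voucher ⊃ ~revoke_complaint). Since O(encrypt_voucher) holds, K gives O(~revoke_complaint).
Premise 6 is O(~disclose_charter ⊃ revoke_complaint); contrapositively O(~revoke_complaint ⊃ disclose_charter). Since O(~revoke_complaint) holds, K gives O(disclose_charter).
Premise 3 is O(tag_asset ⊃ ~disclose_charter); contrapositively O(disclose_charter ⊃ ~tag_asset). Since O(disclose_charter) holds, K gives O(~tag_asset).
The contrapositive of premise 10 (O(~notify_inventory ⊃ tag_asset)) is O(~tag_asset ⊃ notify_inventory), and O(~tag_asset) is already established, so O(notify_inventory).
So O(notify_inventory) holds — notify_inventory is obligatory. None of the other listed options is made obligatory by any chain of premises.

notify_inventory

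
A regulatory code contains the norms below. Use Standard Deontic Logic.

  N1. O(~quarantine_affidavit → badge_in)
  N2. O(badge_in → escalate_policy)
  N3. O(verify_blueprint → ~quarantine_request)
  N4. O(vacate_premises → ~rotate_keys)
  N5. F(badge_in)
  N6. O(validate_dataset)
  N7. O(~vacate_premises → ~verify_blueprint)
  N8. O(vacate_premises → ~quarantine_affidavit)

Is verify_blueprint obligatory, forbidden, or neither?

F(badge_in) at premise 5 means O(~badge_in).
The contrapositive of premise 1 (O(~quarantine_affidavit → badge_in)) is O(~badge_in → quarantine_affidavit), and O(~badge_in) is already established, so O(quarantine_affidavit).
Premise 8, O(vacate_premises → ~quarantine_affidavit), contraposes to O(quarantine_affidavit → ~vacate_premises); with O(quarantine_affidavit) we get O(~vacate_premises).
Premise 7 is O(~vacate_premises → ~verify_blueprint); since O(~vacate_premises), deontic closure gives O(~verify_blueprint).
Premises 2, 3, 4, 6 do not contribute to this derivation.
Thus O(~verify_blueprint), which is F(verify_blueprint): verify_blueprint is forbidden.

Forbidden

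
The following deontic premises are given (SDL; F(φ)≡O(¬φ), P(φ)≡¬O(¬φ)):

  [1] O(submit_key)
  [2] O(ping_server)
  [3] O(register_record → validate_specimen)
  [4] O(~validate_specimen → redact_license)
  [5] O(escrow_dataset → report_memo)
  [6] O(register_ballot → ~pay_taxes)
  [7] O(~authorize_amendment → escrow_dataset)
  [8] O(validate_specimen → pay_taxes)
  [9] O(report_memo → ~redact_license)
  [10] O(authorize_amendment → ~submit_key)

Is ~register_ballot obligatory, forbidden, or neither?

Obligatory

From premise 1 we have O(submit_key).
Premise 10, O(authorize_amendment → ~submit_key), contraposes to O(submit_key → ~authorize_amendment); with O(submit_key) we get O(~authorize_amendment).
Premise 7 is O(~authorize_amendment → escrow_dataset); since O(~authorize_amendment), deontic closure gives O(escrow_dataset).
With premise 5, O(escrow_dataset → report_memo), the K-axiom yields O(report_memo).
Applying K to premise 9 (O(report_memo → ~redact_license)) and O(report_memo) yields O(~redact_license).
The contrapositive of premise 4 (O(~validate_specimen → redact_license)) is O(~redact_license → validate_specimen), and O(~redact_license) is already established, so O(validate_specimen).
Premise 8 is O(validate_specimen → pay_taxes); since O(validate_specimen), deontic closure gives O(pay_taxes).
Premise 6, O(register_ballot → ~pay_taxes), contraposes to O(pay_taxes → ~register_ballot); with O(pay_taxes) we get O(~register_ballot).
Premises 2, 3 do not contribute to this derivation.
Hence ~register_ballot is obligatory.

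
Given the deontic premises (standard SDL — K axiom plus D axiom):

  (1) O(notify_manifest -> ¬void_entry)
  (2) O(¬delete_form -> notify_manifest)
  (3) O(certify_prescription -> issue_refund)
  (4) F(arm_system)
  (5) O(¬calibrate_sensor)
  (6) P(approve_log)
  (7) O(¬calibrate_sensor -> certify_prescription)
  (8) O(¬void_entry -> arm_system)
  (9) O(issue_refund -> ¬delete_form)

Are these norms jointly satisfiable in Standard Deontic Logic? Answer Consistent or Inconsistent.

Inconsistent

Premise 4, F(arm_system), is equivalent to O(¬arm_system).
Premise 8 is O(¬void_entry -> arm_system); contrapositively O(¬arm_system -> void_entry). Since O(¬arm_system) holds, K gives O(void_entry).
Premise 1, O(notify_manifest -> ¬void_entry), contraposes to O(void_entry -> ¬notify_manifest); with O(void_entry) we get O(¬notify_manifest).
Premise 2, O(¬delete_form -> notify_manifest), contraposes to O(¬notify_manifest -> delete_form); with O(¬notify_manifest) we get O(delete_form).
Premise 9, O(issue_refund -> ¬delete_form), contraposes to O(delete_form -> ¬issue_refund); with O(delete_form) we get O(¬issue_refund).
The contrapositive of premise 3 (O(certify_prescription -> issue_refund)) is O(¬issue_refund -> ¬certify_prescription), and O(¬issue_refund) is already established, so O(¬certify_prescription).
Premise 7, O(¬calibrate_sensor -> certify_prescription), contraposes to O(¬certify_prescription -> calibrate_sensor); with O(¬certify_prescription) we get O(calibrate_sensor).
However, premise 5 gives O(¬calibrate_sensor).
We now have both O(calibrate_sensor) and O(¬calibrate_sensor) — calibrate_sensor is simultaneously obligatory and forbidden, violating the D-axiom.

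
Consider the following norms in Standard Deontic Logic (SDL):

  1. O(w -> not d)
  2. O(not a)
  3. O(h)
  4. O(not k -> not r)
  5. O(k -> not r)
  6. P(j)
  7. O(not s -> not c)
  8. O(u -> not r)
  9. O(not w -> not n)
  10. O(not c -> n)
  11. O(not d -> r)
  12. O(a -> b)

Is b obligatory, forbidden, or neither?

Neither

Premise 12 is O(a -> b), but O(a) is not derivable from the premises, so it does not yield O(b).
No premise or chain of K-axiom applications forces O(b), and none forces O(not b). So b is neither obligatory nor forbidden under these norms.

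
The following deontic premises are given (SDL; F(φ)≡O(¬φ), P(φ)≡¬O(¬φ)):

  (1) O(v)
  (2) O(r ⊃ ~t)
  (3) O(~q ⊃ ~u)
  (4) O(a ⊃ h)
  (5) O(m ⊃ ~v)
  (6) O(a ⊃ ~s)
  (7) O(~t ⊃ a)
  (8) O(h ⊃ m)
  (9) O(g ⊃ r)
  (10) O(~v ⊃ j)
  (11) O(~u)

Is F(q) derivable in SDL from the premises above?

Premise 3 is O(~q ⊃ ~u); even if O(~u) held, inferring O(~q) would be affirming the consequent — invalid.
No other premise forces O(~q). An ideal world satisfying every premise can still have q true, so F(q) is not derivable.

No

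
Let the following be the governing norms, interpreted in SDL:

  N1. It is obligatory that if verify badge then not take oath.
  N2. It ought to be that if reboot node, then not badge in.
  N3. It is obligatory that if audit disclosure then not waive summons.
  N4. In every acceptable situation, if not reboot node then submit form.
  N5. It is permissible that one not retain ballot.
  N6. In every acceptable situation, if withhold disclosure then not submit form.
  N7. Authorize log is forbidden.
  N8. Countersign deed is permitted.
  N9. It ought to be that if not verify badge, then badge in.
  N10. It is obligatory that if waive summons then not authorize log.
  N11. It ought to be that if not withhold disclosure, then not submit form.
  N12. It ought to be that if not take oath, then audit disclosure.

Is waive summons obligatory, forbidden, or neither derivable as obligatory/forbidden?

Premises 6 and 11 are O(withhold_disclosure → ¬submit_form) and O(¬withhold_disclosure → ¬submit_form); every ideal world satisfies withhold_disclosure or ¬withhold_disclosure, so in either case ¬submit_form holds — hence O(¬submit_form).
Premise 4 is O(¬reboot_node → submit_form); contrapositively O(¬submit_form → reboot_node). Since O(¬submit_form) holds, K gives O(reboot_node).
With premise 2, O(reboot_node → ¬badge_in), the K-axiom yields O(¬badge_in).
The contrapositive of premise 9 (O(¬verify_badge → badge_in)) is O(¬badge_in → verify_badge), and O(¬badge_in) is already established, so O(verify_badge).
Applying K to premise 1 (O(verify_badge → ¬take_oath)) and O(verify_badge) yields O(¬take_oath).
With premise 12, O(¬take_oath → audit_disclosure), the K-axiom yields O(audit_disclosure).
Premise 3 is O(audit_disclosure → ¬waive_summons); since O(audit_disclosure), deontic closure gives O(¬waive_summons).
Premises 5, 7, 8, 10 do not contribute to this derivation.
Thus O(¬waive_summons), which is F(waive_summons): waive_summons is forbidden.

Forbidden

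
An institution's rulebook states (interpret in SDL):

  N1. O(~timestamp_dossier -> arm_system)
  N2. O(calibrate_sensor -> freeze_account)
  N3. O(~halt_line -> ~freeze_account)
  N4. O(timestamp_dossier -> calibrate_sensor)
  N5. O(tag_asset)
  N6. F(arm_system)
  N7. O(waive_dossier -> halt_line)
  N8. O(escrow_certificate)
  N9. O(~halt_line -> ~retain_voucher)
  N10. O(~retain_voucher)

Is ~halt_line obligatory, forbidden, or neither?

Forbidden

Premise 6, F(arm_system), is equivalent to O(~arm_system).
Premise 1, O(~timestamp_dossier -> arm_system), contraposes to O(~arm_system -> timestamp_dossier); with O(~arm_system) we get O(timestamp_dossier).
From O(timestamp_dossier) and premise 4, O(timestamp_dossier -> calibrate_sensor), we obtain O(calibrate_sensor).
From O(calibrate_sensor) and premise 2, O(calibrate_sensor -> freeze_account), we obtain O(freeze_account).
The contrapositive of premise 3 (O(~halt_line -> ~freeze_account)) is O(freeze_account -> halt_line), and O(freeze_account) is already established, so O(halt_line).
Premises 5, 7, 8, 9, 10 do not contribute to this derivation.
Thus O(halt_line), which is F(~halt_line): ~halt_line is forbidden.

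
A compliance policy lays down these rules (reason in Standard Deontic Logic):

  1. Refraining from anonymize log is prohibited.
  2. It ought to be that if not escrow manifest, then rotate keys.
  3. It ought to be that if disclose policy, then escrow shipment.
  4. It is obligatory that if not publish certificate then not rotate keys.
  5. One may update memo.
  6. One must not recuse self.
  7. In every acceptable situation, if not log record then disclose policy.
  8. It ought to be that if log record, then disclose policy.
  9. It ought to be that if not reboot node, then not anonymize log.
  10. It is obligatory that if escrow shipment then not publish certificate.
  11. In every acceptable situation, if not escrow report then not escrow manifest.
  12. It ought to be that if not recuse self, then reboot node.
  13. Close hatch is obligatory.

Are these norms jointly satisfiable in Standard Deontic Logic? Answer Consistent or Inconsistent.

Consistent

Premise 9 is O(¬reboot_node → ¬anonymize_log), but O(¬reboot_node) is not derivable from the premises, so it does not yield O(¬anonymize_log).
So O(¬anonymize_log) is not derivable, and the apparent clash with O(anonymize_log) does not arise.
A world satisfying every obligation exists (e.g. anonymize_log=true, close_hatch=true, disclose_policy=true, escrow_manifest=true, escrow_report=true, escrow_shipment=true, log_record=false, publish_certificate=false, reboot_node=true, recuse_self=false, rotate_keys=false, update_memo=false); no atom is both obligatory and forbidden, so the set is consistent.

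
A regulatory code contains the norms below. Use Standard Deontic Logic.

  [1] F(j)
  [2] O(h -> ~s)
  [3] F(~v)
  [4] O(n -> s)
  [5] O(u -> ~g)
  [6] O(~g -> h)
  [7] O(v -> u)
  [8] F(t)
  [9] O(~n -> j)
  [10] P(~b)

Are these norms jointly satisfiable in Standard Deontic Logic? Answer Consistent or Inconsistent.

Inconsistent

F(j) at premise 1 means O(~j).
Premise 9, O(~n -> j), contraposes to O(~j -> n); with O(~j) we get O(n).
From O(n) and premise 4, O(n -> s), we obtain O(s).
Premise 2, O(h -> ~s), contraposes to O(s -> ~h); with O(s) we get O(~h).
Premise 6 is O(~g -> h); contrapositively O(~h -> g). Since O(~h) holds, K gives O(g).
Premise 5 is O(u -> ~g); contrapositively O(g -> ~u). Since O(g) holds, K gives O(~u).
The contrapositive of premise 7 (O(v -> u)) is O(~u -> ~v), and O(~u) is already established, so O(~v).
Yet premise 3 is F(~v), i.e. O(v).
We now have both O(~v) and O(v) — v is simultaneously obligatory and forbidden, violating the D-axiom.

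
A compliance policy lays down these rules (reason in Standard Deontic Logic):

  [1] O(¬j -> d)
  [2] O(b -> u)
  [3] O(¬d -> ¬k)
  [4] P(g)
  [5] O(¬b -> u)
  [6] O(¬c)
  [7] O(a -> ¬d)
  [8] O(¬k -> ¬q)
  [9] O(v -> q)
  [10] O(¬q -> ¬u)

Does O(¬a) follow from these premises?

Yes

By case analysis on ¬b: premise 5 gives O(¬b -> u) and premise 2 gives O(b -> u), so O(u) either way.
Premise 10, O(¬q -> ¬u), contraposes to O(u -> q); with O(u) we get O(q).
The contrapositive of premise 8 (O(¬k -> ¬q)) is O(q -> k), and O(q) is already established, so O(k).
Premise 3, O(¬d -> ¬k), contraposes to O(k -> d); with O(k) we get O(d).
The contrapositive of premise 7 (O(a -> ¬d)) is O(d -> ¬a), and O(d) is already established, so O(¬a).
Premises 1, 4, 6, 9 do not contribute to this derivation.
So O(¬a) follows.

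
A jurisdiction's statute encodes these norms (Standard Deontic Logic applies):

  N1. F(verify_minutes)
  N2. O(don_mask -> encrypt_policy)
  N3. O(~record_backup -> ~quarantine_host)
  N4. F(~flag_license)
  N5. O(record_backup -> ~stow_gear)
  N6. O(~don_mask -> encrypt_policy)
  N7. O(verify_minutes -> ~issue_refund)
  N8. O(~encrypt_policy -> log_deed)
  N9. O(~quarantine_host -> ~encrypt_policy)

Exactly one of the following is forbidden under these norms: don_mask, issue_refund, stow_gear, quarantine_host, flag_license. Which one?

stow_gear

Premises 6 and 2 are O(~don_mask -> encrypt_policy) and O(don_mask -> encrypt_policy); every ideal world satisfies ~don_mask or don_mask, so in either case encrypt_policy holds — hence O(encrypt_policy).
Premise 9, O(~quarantine_host -> ~encrypt_policy), contraposes to O(encrypt_policy -> quarantine_host); with O(encrypt_policy) we get O(quarantine_host).
The contrapositive of premise 3 (O(~record_backup -> ~quarantine_host)) is O(quarantine_host -> record_backup), and O(quarantine_host) is already established, so O(record_backup).
Applying K to premise 5 (O(record_backup -> ~stow_gear)) and O(record_backup) yields O(~stow_gear).
So O(~stow_gear) holds, i.e. stow_gear is forbidden. None of the other listed options is forbidden under the premises.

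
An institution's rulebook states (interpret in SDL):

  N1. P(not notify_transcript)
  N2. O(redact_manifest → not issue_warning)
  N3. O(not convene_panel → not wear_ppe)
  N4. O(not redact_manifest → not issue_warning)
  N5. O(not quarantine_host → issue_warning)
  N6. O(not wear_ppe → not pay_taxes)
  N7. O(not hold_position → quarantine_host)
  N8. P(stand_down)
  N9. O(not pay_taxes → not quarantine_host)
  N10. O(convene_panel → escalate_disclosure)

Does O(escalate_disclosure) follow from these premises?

By case analysis on not redact_manifest: premise 4 gives O(not redact_manifest → not issue_warning) and premise 2 gives O(redact_manifest → not issue_warning), so O(not issue_warning) either way.
Premise 5, O(not quarantine_host → issue_warning), contraposes to O(not issue_warning → quarantine_host); with O(not issue_warning) we get O(quarantine_host).
Premise 9, O(not pay_taxes → not quarantine_host), contraposes to O(quarantine_host → pay_taxes); with O(quarantine_host) we get O(pay_taxes).
Premise 6 is O(not wear_ppe → not pay_taxes); contrapositively O(pay_taxes → wear_ppe). Since O(pay_taxes) holds, K gives O(wear_ppe).
Premise 3 is O(not convene_panel → not wear_ppe); contrapositively O(wear_ppe → convene_panel). Since O(wear_ppe) holds, K gives O(convene_panel).
Applying K to premise 10 (O(convene_panel → escalate_disclosure)) and O(convene_panel) yields O(escalate_disclosure).
Premises 1, 7, 8 do not contribute to this derivation.
So O(escalate_disclosure) follows.

Yes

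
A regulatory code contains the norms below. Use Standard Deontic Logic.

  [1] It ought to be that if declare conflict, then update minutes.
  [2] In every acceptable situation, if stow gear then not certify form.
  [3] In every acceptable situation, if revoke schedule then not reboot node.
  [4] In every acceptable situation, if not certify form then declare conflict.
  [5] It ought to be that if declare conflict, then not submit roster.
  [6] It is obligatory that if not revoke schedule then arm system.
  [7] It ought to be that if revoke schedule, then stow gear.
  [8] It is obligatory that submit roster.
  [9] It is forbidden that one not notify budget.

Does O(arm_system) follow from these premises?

Premise 8 gives O(submit_roster).
Premise 5 is O(declare_conflict → ¬submit_roster); contrapositively O(submit_roster → ¬declare_conflict). Since O(submit_roster) holds, K gives O(¬declare_conflict).
Premise 4 is O(¬certify_form → declare_conflict); contrapositively O(¬declare_conflict → certify_form). Since O(¬declare_conflict) holds, K gives O(certify_form).
The contrapositive of premise 2 (O(stow_gear → ¬certify_form)) is O(certify_form → ¬stow_gear), and O(certify_form) is already established, so O(¬stow_gear).
The contrapositive of premise 7 (O(revoke_schedule → stow_gear)) is O(¬stow_gear → ¬revoke_schedule), and O(¬stow_gear) is already established, so O(¬revoke_schedule).
From O(¬revoke_schedule) and premise 6, O(¬revoke_schedule → arm_system), we obtain O(arm_system).
Premises 1, 3, 9 do not contribute to this derivation.
So O(arm_system) follows.

Yes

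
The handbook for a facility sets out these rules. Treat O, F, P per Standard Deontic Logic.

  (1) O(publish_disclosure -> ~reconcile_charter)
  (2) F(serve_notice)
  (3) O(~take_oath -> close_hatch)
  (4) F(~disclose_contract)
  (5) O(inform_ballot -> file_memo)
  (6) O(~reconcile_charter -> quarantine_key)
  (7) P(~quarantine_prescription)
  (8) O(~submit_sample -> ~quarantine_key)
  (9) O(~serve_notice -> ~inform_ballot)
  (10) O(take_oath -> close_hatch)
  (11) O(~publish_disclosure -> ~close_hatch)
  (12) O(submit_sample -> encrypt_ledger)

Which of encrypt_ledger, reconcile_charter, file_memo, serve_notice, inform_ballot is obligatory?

By case analysis on take_oath: premise 10 gives O(take_oath -> close_hatch) and premise 3 gives O(~take_oath -> close_hatch), so O(close_hatch) either way.
The contrapositive of premise 11 (O(~publish_disclosure -> ~close_hatch)) is O(close_hatch -> publish_disclosure), and O(close_hatch) is already established, so O(publish_disclosure).
From O(publish_disclosure) and premise 1, O(publish_disclosure -> ~reconcile_charter), we obtain O(~reconcile_charter).
With premise 6, O(~reconcile_charter -> quarantine_key), the K-axiom yields O(quarantine_key).
Premise 8, O(~submit_sample -> ~quarantine_key), contraposes to O(quarantine_key -> submit_sample); with O(quarantine_key) we get O(submit_sample).
Applying K to premise 12 (O(submit_sample -> encrypt_ledger)) and O(submit_sample) yields O(encrypt_ledger).
So O(encrypt_ledger) holds — encrypt_ledger is obligatory. None of the other listed options is made obligatory by any chain of premises.

encrypt_ledger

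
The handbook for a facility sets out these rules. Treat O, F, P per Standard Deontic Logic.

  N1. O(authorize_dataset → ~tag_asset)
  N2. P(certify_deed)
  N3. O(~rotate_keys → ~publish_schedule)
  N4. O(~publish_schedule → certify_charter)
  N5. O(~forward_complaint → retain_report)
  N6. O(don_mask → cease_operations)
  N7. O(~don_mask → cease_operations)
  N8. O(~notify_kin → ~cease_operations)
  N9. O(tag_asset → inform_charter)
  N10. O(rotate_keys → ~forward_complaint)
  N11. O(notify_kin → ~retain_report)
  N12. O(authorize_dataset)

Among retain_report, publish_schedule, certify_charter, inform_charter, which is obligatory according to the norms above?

Premises 6 and 7 cover both cases: O(don_mask → cease_operations) and O(~don_mask → cease_operations). Since don_mask ∨ ~don_mask is a tautology, O(cease_operations) follows.
Premise 8, O(~notify_kin → ~cease_operations), contraposes to O(cease_operations → notify_kin); with O(cease_operations) we get O(notify_kin).
With premise 11, O(notify_kin → ~retain_report), the K-axiom yields O(~retain_report).
Premise 5 is O(~forward_complaint → retain_report); contrapositively O(~retain_report → forward_complaint). Since O(~retain_report) holds, K gives O(forward_complaint).
Premise 10, O(rotate_keys → ~forward_complaint), contraposes to O(forward_complaint → ~rotate_keys); with O(forward_complaint) we get O(~rotate_keys).
From O(~rotate_keys) and premise 3, O(~rotate_keys → ~publish_schedule), we obtain O(~publish_schedule).
Premise 4 is O(~publish_schedule → certify_charter); since O(~publish_schedule), deontic closure gives O(certify_charter).
So O(certify_charter) holds — certify_charter is obligatory. None of the other listed options is made obligatory by any chain of premises.

certify_charter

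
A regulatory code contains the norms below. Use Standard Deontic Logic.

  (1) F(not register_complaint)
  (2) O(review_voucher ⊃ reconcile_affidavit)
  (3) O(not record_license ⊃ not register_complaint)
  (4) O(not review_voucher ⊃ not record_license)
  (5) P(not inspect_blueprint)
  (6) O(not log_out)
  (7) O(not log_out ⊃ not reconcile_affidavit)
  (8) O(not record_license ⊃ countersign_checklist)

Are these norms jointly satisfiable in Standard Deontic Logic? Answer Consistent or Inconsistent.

F(not register_complaint) at premise 1 means O(register_complaint).
Premise 3, O(not record_license ⊃ not register_complaint), contraposes to O(register_complaint ⊃ record_license); with O(register_complaint) we get O(record_license).
Premise 4 is O(not review_voucher ⊃ not record_license); contrapositively O(record_license ⊃ review_voucher). Since O(record_license) holds, K gives O(review_voucher).
Applying K to premise 2 (O(review_voucher ⊃ reconcile_affidavit)) and O(review_voucher) yields O(reconcile_affidavit).
Premise 7, O(not log_out ⊃ not reconcile_affidavit), contraposes to O(reconcile_affidavit ⊃ log_out); with O(reconcile_affidavit) we get O(log_out).
However, premise 6 gives O(not log_out).
We now have both O(log_out) and O(not log_out) — log_out is simultaneously obligatory and forbidden, violating the D-axiom.

Inconsistent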